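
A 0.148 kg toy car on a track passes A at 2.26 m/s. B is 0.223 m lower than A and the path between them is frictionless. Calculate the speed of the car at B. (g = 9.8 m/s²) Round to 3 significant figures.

Equating total energy at the two states: ½mv₀² + mgh = ½mv²
The mass cancels from both sides.
v² = v₀² + 2gh = (2.26)² + 2(9.8)(0.223) = 9.4784
v = √9.4784 = 3.079 m/s

v = 3.08 m/s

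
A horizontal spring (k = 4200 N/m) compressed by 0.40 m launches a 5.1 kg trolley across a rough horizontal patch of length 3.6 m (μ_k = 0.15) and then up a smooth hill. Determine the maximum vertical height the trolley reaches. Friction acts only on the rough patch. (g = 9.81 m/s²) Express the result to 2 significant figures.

Spring energy: E₀ = ½kx² = ½(4200)(0.40)² = 336.00 J
Friction: W_f = μ_k mg d = (0.15)(5.1)(9.81)(3.6) = 27.02 J
Energy at base of ramp: E = 336.00 − 27.02 = 308.98 J
At max height all remaining energy is PE: mgh = E ⇒ h = E/(mg) = 308.98/(5.1 × 9.81) = 6.176 m

h = 6.2 m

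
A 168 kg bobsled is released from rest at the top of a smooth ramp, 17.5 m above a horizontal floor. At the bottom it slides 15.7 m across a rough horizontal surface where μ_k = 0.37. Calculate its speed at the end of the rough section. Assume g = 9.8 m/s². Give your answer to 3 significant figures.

v = 15.1 m/s

Energy bookkeeping (friction removes W_f = μ_k N d):
mgh = ½mv² + μ_k m g d
W_f = μ_k mg d = (0.37)(168)(9.8)(15.7) = 9564 J
½mv² = mgh − W_f = 28812 − 9564 = 19248 J
v = √(2 × 19248/168) = 15.14 m/s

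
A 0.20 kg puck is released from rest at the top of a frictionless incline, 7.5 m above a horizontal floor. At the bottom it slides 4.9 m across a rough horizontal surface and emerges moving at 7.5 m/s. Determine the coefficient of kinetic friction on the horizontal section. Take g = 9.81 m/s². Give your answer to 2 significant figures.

Energy at the top = energy at the end + work done against friction:
mgh = ½mv² + μ_k m g d
mgh = 14.715 J; ½mv² = 5.6250 J
W_f = 14.715 − 5.6250 = 9.090 J
μ_k = W_f/(mg·d) = 9.090/(1.962 × 4.9) = 0.9455

μ_k = 0.95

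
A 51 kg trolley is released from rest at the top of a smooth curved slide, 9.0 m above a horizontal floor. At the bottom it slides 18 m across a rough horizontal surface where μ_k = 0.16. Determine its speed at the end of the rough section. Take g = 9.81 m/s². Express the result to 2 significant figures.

Applying the work–energy principle:
mgh = ½mv² + μ_k m g d
W_f = μ_k mg d = (0.16)(51)(9.81)(18) = 1441 J
½mv² = mgh − W_f = 4502.8 − 1441 = 3061.9 J
v = √(2 × 3061.9/51) = 10.96 m/s

v = 11 m/s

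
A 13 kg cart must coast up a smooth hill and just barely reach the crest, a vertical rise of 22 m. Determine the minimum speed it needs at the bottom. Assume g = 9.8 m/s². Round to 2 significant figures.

v = 21 m/s

At the top it is momentarily at rest, so all KE converts to PE: ½mv² = mgh
v = √(2gh) = √(2 × 9.8 × 22) = 20.77 m/s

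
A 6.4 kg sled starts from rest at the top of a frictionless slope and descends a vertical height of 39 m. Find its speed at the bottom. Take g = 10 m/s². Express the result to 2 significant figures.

v = 28 m/s

By conservation of mechanical energy, mgh = ½mv²
v = √(2gh) = √(2 × 10 × 39) = √780.00 = 27.93 m/s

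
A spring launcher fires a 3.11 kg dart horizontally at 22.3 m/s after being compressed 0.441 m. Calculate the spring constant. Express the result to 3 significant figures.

k = 7950 N/m

Spring PE at full compression equals KE at release: ½kx² = ½mv²
k = mv²/x² = (3.11)(22.3)²/(0.441)² = 7952 N/m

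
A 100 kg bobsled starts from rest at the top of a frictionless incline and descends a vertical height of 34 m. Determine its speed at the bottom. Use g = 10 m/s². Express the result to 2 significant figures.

Energy conservation between the two points: mgh = ½mv²
v = √(2gh) = √(2 × 10 × 34) = √680.00 = 26.08 m/s

v = 26 m/s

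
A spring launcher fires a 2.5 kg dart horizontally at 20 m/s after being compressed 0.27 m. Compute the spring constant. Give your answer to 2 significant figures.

Energy stored in the spring equals the launch KE: ½kx² = ½mv²
k = mv²/x² = (2.5)(20)²/(0.27)² = 13717 N/m

k = 14000 N/m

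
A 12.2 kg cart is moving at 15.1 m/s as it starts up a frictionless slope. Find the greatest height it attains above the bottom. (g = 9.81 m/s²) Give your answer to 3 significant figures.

Setting KE at the bottom equal to PE gained: ½mv² = mgh
h = v²/(2g) = 15.1²/(2 × 9.81) = 11.62 m

h = 11.6 m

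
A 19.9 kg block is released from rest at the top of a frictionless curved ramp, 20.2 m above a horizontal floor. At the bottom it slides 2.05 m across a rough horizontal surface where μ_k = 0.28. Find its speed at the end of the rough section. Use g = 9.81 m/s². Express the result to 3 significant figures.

Energy at the top = energy at the end + work done against friction:
mgh = ½mv² + μ_k m g d
W_f = μ_k mg d = (0.28)(19.9)(9.81)(2.05) = 112.1 J
½mv² = mgh − W_f = 3943.4 − 112.1 = 3831.4 J
v = √(2 × 3831.4/19.9) = 19.62 m/s

v = 19.6 m/s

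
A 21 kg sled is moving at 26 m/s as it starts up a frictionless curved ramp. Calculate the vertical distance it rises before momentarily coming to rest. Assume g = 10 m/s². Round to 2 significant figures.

Setting KE at the bottom equal to PE gained: ½mv² = mgh
h = v²/(2g) = 26²/(2 × 10) = 33.80 m

h = 34 m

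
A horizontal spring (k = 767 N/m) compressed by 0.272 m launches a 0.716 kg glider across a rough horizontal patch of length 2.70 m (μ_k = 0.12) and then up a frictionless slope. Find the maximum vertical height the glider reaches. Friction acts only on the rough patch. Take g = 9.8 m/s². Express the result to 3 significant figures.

Spring energy: E₀ = ½kx² = ½(767)(0.272)² = 28.373 J
Friction: W_f = μ_k mg d = (0.12)(0.716)(9.8)(2.70) = 2.273 J
Energy at base of ramp: E = 28.373 − 2.273 = 26.099 J
At max height all remaining energy is PE: mgh = E ⇒ h = E/(mg) = 26.099/(0.716 × 9.8) = 3.720 m

h = 3.72 m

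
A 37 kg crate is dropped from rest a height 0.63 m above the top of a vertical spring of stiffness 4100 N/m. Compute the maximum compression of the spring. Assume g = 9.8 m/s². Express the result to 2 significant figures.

x = 0.43 m

Let x be the compression. The total drop is H + x, and the crate is instantaneously at rest at max compression, so energy conservation gives:
mg(H + x) = ½kx²
½(4100)x² − (37)(9.8)x − (37)(9.8)(0.63) = 0
2050x² − 362.6x − 228.4 = 0
x = [362.6 + √(131479 + 1.8732e+06)]/(2 × 2050) = 0.4338 m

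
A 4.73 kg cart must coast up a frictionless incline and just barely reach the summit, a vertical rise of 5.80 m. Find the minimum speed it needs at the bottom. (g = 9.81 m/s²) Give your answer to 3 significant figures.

v = 10.7 m/s

At the top it is momentarily at rest, so all KE converts to PE: ½mv² = mgh
v = √(2gh) = √(2 × 9.81 × 5.80) = 10.67 m/s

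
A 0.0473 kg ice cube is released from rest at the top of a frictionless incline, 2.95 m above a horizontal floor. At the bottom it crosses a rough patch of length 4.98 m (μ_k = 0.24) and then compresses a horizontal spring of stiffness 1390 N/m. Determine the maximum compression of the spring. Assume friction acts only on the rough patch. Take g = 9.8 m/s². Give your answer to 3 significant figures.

Initial energy: E₁ = mgh = (0.0473)(9.8)(2.95) = 1.3674 J
Friction removes W_f = μ_k mg d = (0.24)(0.0473)(9.8)(4.98) = 0.5540 J
Energy reaching the spring: E = 1.3674 − 0.5540 = 0.81342 J
At max compression ½kx² = E ⇒ x = √(2E/k) = √(2 × 0.81342/1390) = 0.03421 m

x = 0.0342 m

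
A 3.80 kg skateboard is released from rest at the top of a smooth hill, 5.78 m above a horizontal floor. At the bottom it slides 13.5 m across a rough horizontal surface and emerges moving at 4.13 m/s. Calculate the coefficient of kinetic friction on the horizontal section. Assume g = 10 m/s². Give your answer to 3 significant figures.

Energy at the top = energy at the end + work done against friction:
mgh = ½mv² + μ_k m g d
mgh = 219.64 J; ½mv² = 32.408 J
W_f = 219.64 − 32.408 = 187.2 J
μ_k = W_f/(mg·d) = 187.2/(38.00 × 13.5) = 0.3650

μ_k = 0.365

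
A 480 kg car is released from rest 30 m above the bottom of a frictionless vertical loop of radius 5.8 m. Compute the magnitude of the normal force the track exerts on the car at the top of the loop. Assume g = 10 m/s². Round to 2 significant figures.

Energy from release to top (height 2r): mgh = ½mv_top² + mg(2r)
v_top² = 2g(h − 2r) = 2(10)(30 − 11.60) = 368.00 m²/s²
At the top, both N and weight point toward the centre: N + mg = mv_top²/r
N = m(v_top²/r − g) = 480(368.00/5.8 − 10) = 25655 N

N = 26000 N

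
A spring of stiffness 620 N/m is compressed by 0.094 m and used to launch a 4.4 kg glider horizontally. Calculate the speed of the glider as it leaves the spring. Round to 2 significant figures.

Spring PE converts entirely to kinetic energy: ½kx² = ½mv²
v = x√(k/m) = 0.094 × √(620/4.4) = 1.116 m/s

v = 1.1 m/s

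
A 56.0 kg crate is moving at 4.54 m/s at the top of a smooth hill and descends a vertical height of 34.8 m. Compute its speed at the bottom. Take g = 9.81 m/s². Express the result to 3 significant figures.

v = 26.5 m/s

Mechanical energy is conserved (no friction): ½mv₀² + mgh = ½mv²
The mass cancels from both sides.
v² = v₀² + 2gh = (4.54)² + 2(9.81)(34.8) = 703.39
v = √703.39 = 26.52 m/s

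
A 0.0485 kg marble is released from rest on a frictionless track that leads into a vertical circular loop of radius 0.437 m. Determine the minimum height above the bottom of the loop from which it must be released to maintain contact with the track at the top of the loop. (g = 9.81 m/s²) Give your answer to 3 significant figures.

h = 1.09 m

At the top, for minimum speed gravity alone supplies the centripetal force: mg = mv_top²/r ⇒ v_top² = gr = 4.287 m²/s²
Energy conservation from release height h to the top (height 2r): mgh = ½mv_top² + mg(2r)
h = v_top²/(2g) + 2r = r/2 + 2r = 5r/2 = 1.093 m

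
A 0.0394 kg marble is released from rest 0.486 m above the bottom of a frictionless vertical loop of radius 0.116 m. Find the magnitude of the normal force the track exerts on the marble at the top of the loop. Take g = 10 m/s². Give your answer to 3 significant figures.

Energy from release to top (height 2r): mgh = ½mv_top² + mg(2r)
v_top² = 2g(h − 2r) = 2(10)(0.486 − 0.2320) = 5.0800 m²/s²
At the top, both N and weight point toward the centre: N + mg = mv_top²/r
N = m(v_top²/r − g) = 0.0394(5.0800/0.116 − 10) = 1.331 N

N = 1.33 N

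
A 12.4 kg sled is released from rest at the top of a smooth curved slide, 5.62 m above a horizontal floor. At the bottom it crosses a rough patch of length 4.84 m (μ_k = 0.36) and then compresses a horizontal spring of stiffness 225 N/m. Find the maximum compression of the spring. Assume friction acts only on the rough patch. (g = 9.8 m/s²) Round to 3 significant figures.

x = 2.05 m

Initial energy: E₁ = mgh = (12.4)(9.8)(5.62) = 682.94 J
Friction removes W_f = μ_k mg d = (0.36)(12.4)(9.8)(4.84) = 211.7 J
Energy reaching the spring: E = 682.94 − 211.7 = 471.21 J
At max compression ½kx² = E ⇒ x = √(2E/k) = √(2 × 471.21/225) = 2.047 m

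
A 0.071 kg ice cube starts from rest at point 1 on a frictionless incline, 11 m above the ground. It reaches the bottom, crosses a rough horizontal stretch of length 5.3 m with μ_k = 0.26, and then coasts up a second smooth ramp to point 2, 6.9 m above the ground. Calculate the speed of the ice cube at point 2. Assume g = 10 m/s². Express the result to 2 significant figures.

v = 7.4 m/s

Energy at 1: mgh₁ = (0.071)(10)(11) = 7.8100 J
Friction loss: W_f = μ_k mg d = 0.9784 J
At 2: ½mv² + mgh₂ = mgh₁ − W_f
½mv² = 7.8100 − 0.9784 − 4.8990 = 1.9326 J
v = √(2 × 1.9326/0.071) = 7.378 m/s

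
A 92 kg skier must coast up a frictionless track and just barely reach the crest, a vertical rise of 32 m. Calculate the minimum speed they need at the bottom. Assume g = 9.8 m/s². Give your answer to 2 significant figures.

At the top they are momentarily at rest, so all KE converts to PE: ½mv² = mgh
v = √(2gh) = √(2 × 9.8 × 32) = 25.04 m/s

v = 25 m/s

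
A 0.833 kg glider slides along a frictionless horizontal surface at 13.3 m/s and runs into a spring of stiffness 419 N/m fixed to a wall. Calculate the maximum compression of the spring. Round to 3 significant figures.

All KE is stored as spring PE at maximum compression: ½mv² = ½kx²
x = v√(m/k) = 13.3 × √(0.833/419) = 0.5930 m

x = 0.593 m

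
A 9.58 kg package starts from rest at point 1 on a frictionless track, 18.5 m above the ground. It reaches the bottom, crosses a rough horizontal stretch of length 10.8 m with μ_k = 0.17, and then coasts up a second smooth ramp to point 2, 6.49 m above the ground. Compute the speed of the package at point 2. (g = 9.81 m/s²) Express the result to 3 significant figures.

v = 14.1 m/s

Energy at 1: mgh₁ = (9.58)(9.81)(18.5) = 1738.6 J
Friction loss: W_f = μ_k mg d = 172.5 J
At 2: ½mv² + mgh₂ = mgh₁ − W_f
½mv² = 1738.6 − 172.5 − 609.93 = 956.15 J
v = √(2 × 956.15/9.58) = 14.13 m/s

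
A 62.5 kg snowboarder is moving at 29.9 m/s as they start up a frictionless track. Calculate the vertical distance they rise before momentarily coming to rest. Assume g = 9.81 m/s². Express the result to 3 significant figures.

Setting KE at the bottom equal to PE gained: ½mv² = mgh
h = v²/(2g) = 29.9²/(2 × 9.81) = 45.57 m

h = 45.6 m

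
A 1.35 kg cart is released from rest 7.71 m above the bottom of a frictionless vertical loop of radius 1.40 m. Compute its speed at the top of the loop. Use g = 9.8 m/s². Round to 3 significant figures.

v = 9.81 m/s

Energy conservation: mgh = ½mv_top² + mg(2r)
v_top² = 2g(h − 2r) = 2(9.8)(7.71 − 2.800) = 96.24
v_top = 9.810 m/s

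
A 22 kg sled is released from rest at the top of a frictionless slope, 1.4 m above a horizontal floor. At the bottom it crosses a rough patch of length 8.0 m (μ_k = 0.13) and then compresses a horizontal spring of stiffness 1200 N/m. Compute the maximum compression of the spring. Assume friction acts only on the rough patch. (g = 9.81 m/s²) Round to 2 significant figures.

x = 0.36 m

Initial energy: E₁ = mgh = (22)(9.81)(1.4) = 302.15 J
Friction removes W_f = μ_k mg d = (0.13)(22)(9.81)(8.0) = 224.5 J
Energy reaching the spring: E = 302.15 − 224.5 = 77.695 J
At max compression ½kx² = E ⇒ x = √(2E/k) = √(2 × 77.695/1200) = 0.3598 m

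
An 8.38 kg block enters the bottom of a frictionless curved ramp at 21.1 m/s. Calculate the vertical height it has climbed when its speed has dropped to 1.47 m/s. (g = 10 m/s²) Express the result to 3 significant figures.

Energy balance between the two points: ½mv₁² = ½mv₂² + mgh
h = (v₁² − v₂²)/(2g) = (21.1² − 1.47²)/(2 × 10) = 22.15 m

h = 22.2 m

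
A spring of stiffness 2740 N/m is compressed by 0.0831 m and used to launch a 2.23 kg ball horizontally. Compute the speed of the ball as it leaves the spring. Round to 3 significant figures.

v = 2.91 m/s

Spring PE converts entirely to kinetic energy: ½kx² = ½mv²
v = x√(k/m) = 0.0831 × √(2740/2.23) = 2.913 m/s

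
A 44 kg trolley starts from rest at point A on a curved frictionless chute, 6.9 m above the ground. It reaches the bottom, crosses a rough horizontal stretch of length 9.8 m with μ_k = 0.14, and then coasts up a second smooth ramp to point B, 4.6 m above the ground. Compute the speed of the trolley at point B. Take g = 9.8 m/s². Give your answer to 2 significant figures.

v = 4.3 m/s

Energy at A: mgh₁ = (44)(9.8)(6.9) = 2975.3 J
Friction loss: W_f = μ_k mg d = 591.6 J
At B: ½mv² + mgh₂ = mgh₁ − W_f
½mv² = 2975.3 − 591.6 − 1983.5 = 400.15 J
v = √(2 × 400.15/44) = 4.265 m/s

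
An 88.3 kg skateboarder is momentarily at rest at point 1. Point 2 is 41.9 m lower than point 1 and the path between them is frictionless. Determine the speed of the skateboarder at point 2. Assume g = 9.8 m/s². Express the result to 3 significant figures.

v = 28.7 m/s

Energy conservation between the two points: mgh = ½mv²
v = √(2gh) = √(2 × 9.8 × 41.9) = √821.24 = 28.66 m/s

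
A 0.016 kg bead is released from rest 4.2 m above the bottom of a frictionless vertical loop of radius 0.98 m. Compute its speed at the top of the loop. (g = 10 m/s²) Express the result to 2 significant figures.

Energy conservation: mgh = ½mv_top² + mg(2r)
v_top² = 2g(h − 2r) = 2(10)(4.2 − 1.960) = 44.80
v_top = 6.693 m/s

v = 6.7 m/s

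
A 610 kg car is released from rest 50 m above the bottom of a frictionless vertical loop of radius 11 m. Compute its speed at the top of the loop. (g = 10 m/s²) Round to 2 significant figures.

Energy conservation: mgh = ½mv_top² + mg(2r)
v_top² = 2g(h − 2r) = 2(10)(50 − 22.00) = 560.0
v_top = 23.66 m/s

v = 24 m/s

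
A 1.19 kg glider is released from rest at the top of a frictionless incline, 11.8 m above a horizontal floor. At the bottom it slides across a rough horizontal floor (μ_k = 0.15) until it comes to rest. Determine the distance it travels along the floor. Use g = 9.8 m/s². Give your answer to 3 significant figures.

Energy bookkeeping (friction removes W_f = μ_k N d):
At rest all PE has been dissipated by friction: mgh = μ_k m g d
d = h/μ_k = 11.8/0.15 = 78.67 m

d = 78.7 m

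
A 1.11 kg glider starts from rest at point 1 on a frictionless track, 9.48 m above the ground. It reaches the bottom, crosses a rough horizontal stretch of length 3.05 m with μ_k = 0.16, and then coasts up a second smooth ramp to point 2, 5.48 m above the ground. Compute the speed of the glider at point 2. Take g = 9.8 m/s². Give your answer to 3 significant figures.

v = 8.30 m/s

Energy at 1: mgh₁ = (1.11)(9.8)(9.48) = 103.12 J
Friction loss: W_f = μ_k mg d = 5.308 J
At 2: ½mv² + mgh₂ = mgh₁ − W_f
½mv² = 103.12 − 5.308 − 59.611 = 38.204 J
v = √(2 × 38.204/1.11) = 8.297 m/s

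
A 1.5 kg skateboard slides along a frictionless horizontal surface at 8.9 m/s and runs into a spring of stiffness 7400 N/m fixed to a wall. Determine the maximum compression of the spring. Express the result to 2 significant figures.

x = 0.13 m

All KE is stored as spring PE at maximum compression: ½mv² = ½kx²
x = v√(m/k) = 8.9 × √(1.5/7400) = 0.1267 m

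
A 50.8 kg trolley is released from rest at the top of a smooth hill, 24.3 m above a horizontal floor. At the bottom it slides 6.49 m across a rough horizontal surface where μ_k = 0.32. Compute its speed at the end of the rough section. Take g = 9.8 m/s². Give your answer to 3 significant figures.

v = 20.9 m/s

Energy bookkeeping (friction removes W_f = μ_k N d):
mgh = ½mv² + μ_k m g d
W_f = μ_k mg d = (0.32)(50.8)(9.8)(6.49) = 1034 J
½mv² = mgh − W_f = 12098 − 1034 = 11064 J
v = √(2 × 11064/50.8) = 20.87 m/s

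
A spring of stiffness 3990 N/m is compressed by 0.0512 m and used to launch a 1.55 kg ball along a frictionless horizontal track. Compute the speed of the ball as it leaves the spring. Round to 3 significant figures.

Spring PE converts entirely to kinetic energy: ½kx² = ½mv²
v = x√(k/m) = 0.0512 × √(3990/1.55) = 2.598 m/s

v = 2.60 m/s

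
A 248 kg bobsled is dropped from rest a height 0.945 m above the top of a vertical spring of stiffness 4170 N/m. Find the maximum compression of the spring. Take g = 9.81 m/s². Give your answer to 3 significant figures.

Let x be the compression. The total drop is H + x, and the bobsled is instantaneously at rest at max compression, so energy conservation gives:
mg(H + x) = ½kx²
½(4170)x² − (248)(9.81)x − (248)(9.81)(0.945) = 0
2085x² − 2433x − 2299 = 0
x = [2433 + √(5.919e+06 + 1.9174e+07)]/(2 × 2085) = 1.785 m

x = 1.78 m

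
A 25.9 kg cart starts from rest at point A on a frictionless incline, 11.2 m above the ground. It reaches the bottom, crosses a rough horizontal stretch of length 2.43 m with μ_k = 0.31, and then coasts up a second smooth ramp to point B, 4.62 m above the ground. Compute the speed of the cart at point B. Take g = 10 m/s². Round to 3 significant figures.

Energy at A: mgh₁ = (25.9)(10)(11.2) = 2900.8 J
Friction loss: W_f = μ_k mg d = 195.1 J
At B: ½mv² + mgh₂ = mgh₁ − W_f
½mv² = 2900.8 − 195.1 − 1196.6 = 1509.1 J
v = √(2 × 1509.1/25.9) = 10.80 m/s

v = 10.8 m/s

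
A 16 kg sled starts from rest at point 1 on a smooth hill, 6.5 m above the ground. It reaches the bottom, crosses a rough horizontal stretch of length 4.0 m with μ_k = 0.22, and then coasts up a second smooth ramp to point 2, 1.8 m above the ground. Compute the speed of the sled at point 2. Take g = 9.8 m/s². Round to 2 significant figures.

v = 8.7 m/s

Energy at 1: mgh₁ = (16)(9.8)(6.5) = 1019.2 J
Friction loss: W_f = μ_k mg d = 138.0 J
At 2: ½mv² + mgh₂ = mgh₁ − W_f
½mv² = 1019.2 − 138.0 − 282.24 = 598.98 J
v = √(2 × 598.98/16) = 8.653 m/s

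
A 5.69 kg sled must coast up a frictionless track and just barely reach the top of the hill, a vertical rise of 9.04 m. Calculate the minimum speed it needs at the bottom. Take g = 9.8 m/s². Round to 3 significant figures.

At the top it is momentarily at rest, so all KE converts to PE: ½mv² = mgh
v = √(2gh) = √(2 × 9.8 × 9.04) = 13.31 m/s

v = 13.3 m/s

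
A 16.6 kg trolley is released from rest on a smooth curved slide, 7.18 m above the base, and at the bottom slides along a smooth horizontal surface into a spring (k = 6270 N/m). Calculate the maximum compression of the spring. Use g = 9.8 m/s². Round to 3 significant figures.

Energy conservation (no friction) from release to max compression: mgh = ½kx²
x = √(2mgh/k) = √(2 × 16.6 × 9.8 × 7.18 / 6270) = 0.6104 m

x = 0.610 m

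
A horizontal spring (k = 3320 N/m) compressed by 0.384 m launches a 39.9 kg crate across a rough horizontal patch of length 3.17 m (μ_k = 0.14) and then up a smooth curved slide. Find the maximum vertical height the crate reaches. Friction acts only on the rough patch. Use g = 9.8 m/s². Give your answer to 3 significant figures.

Spring energy: E₀ = ½kx² = ½(3320)(0.384)² = 244.78 J
Friction: W_f = μ_k mg d = (0.14)(39.9)(9.8)(3.17) = 173.5 J
Energy at base of ramp: E = 244.78 − 173.5 = 71.242 J
At max height all remaining energy is PE: mgh = E ⇒ h = E/(mg) = 71.242/(39.9 × 9.8) = 0.1822 m

h = 0.182 m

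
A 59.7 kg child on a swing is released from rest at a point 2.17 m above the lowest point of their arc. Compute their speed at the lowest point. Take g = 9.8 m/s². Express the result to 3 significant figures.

By conservation of mechanical energy, mgh = ½mv²
The mass cancels from both sides.
v = √(2gh) = √(2 × 9.8 × 2.17) = √42.532 = 6.522 m/s

v = 6.52 m/s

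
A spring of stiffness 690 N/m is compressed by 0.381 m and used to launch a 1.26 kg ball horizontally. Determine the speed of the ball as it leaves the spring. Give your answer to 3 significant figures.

Spring PE converts entirely to kinetic energy: ½kx² = ½mv²
v = x√(k/m) = 0.381 × √(690/1.26) = 8.916 m/s

v = 8.92 m/s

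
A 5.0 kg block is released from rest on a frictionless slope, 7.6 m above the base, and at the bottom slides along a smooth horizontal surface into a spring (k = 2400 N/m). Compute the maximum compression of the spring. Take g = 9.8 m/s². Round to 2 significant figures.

x = 0.56 m

Energy conservation (no friction) from release to max compression: mgh = ½kx²
x = √(2mgh/k) = √(2 × 5.0 × 9.8 × 7.6 / 2400) = 0.5571 m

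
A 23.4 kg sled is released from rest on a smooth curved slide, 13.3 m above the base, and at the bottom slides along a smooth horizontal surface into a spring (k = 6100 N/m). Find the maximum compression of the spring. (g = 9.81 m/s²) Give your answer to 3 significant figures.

x = 1.00 m

At max compression the sled is momentarily at rest: mgh = ½kx²
x = √(2mgh/k) = √(2 × 23.4 × 9.81 × 13.3 / 6100) = 1.001 m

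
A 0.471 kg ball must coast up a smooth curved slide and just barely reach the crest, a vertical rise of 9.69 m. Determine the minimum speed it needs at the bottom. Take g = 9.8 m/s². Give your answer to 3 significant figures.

v = 13.8 m/s

At the top it is momentarily at rest, so all KE converts to PE: ½mv² = mgh
v = √(2gh) = √(2 × 9.8 × 9.69) = 13.78 m/s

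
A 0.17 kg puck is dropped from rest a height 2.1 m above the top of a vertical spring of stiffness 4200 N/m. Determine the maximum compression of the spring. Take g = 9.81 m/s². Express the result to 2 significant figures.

Measuring PE from the top of the relaxed spring, at max compression the puck has dropped H + x with zero KE, so:
mg(H + x) = ½kx²
½(4200)x² − (0.17)(9.81)x − (0.17)(9.81)(2.1) = 0
2100x² − 1.668x − 3.502 = 0
x = [1.668 + √(2.781 + 29418)]/(2 × 2100) = 0.04124 m

x = 0.041 m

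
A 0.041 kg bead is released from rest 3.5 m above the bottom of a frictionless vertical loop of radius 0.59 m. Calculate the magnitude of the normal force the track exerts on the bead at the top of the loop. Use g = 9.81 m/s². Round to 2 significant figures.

N = 2.8 N

Energy from release to top (height 2r): mgh = ½mv_top² + mg(2r)
v_top² = 2g(h − 2r) = 2(9.81)(3.5 − 1.180) = 45.518 m²/s²
At the top, both N and weight point toward the centre: N + mg = mv_top²/r
N = m(v_top²/r − g) = 0.041(45.518/0.59 − 9.81) = 2.761 N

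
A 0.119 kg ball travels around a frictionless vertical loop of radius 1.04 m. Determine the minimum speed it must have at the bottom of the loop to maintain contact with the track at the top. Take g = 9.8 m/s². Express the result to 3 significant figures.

v = 7.14 m/s

At the top: mg = mv_top²/r ⇒ v_top² = gr = 10.19 m²/s²
Energy from bottom to top (height 2r): ½mv_bot² = ½mv_top² + mg(2r)
v_bot² = gr + 4gr = 5gr = 50.96
v_bot = √(5gr) = 7.139 m/s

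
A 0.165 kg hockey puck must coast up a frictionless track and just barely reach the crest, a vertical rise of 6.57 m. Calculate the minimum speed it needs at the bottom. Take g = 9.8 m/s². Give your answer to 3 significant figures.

At the top it is momentarily at rest, so all KE converts to PE: ½mv² = mgh
v = √(2gh) = √(2 × 9.8 × 6.57) = 11.35 m/s

v = 11.3 m/s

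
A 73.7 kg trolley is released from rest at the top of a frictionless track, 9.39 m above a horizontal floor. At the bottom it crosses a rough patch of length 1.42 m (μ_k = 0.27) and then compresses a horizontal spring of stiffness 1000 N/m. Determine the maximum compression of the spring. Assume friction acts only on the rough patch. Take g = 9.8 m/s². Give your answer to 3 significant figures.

x = 3.61 m

Initial energy: E₁ = mgh = (73.7)(9.8)(9.39) = 6782.0 J
Friction removes W_f = μ_k mg d = (0.27)(73.7)(9.8)(1.42) = 276.9 J
Energy reaching the spring: E = 6782.0 − 276.9 = 6505.1 J
At max compression ½kx² = E ⇒ x = √(2E/k) = √(2 × 6505.1/1000) = 3.607 m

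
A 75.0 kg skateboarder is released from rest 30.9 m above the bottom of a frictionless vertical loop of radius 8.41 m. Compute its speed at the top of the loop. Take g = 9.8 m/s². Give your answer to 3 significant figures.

Energy conservation: mgh = ½mv_top² + mg(2r)
v_top² = 2g(h − 2r) = 2(9.8)(30.9 − 16.82) = 276.0
v_top = 16.61 m/s

v = 16.6 m/s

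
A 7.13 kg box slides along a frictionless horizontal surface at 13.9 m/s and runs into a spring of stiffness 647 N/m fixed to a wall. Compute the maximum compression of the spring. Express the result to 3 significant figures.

x = 1.46 m

At max compression the box is momentarily at rest: ½mv² = ½kx²
x = v√(m/k) = 13.9 × √(7.13/647) = 1.459 m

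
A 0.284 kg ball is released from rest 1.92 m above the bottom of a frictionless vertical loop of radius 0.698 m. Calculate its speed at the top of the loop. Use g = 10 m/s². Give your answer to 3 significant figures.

Energy conservation: mgh = ½mv_top² + mg(2r)
v_top² = 2g(h − 2r) = 2(10)(1.92 − 1.396) = 10.48
v_top = 3.237 m/s

v = 3.24 m/s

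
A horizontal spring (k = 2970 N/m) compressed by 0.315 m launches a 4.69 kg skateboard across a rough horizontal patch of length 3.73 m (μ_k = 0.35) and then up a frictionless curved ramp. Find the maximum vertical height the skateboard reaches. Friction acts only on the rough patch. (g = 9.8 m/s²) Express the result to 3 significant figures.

Spring energy: E₀ = ½kx² = ½(2970)(0.315)² = 147.35 J
Friction: W_f = μ_k mg d = (0.35)(4.69)(9.8)(3.73) = 60.00 J
Energy at base of ramp: E = 147.35 − 60.00 = 87.346 J
At max height all remaining energy is PE: mgh = E ⇒ h = E/(mg) = 87.346/(4.69 × 9.8) = 1.900 m

h = 1.90 m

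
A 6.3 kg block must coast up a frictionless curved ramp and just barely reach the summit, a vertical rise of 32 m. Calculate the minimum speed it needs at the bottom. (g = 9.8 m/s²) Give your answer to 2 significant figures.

v = 25 m/s

At the top it is momentarily at rest, so all KE converts to PE: ½mv² = mgh
v = √(2gh) = √(2 × 9.8 × 32) = 25.04 m/s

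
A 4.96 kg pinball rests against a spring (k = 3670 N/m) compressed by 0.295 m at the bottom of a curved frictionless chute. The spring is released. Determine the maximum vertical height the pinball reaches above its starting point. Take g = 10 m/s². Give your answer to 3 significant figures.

h = 3.22 m

Energy conservation from release to the highest point: ½kx² = mgh
h = kx²/(2mg) = (3670)(0.295)²/(2 × 4.96 × 10) = 3.220 m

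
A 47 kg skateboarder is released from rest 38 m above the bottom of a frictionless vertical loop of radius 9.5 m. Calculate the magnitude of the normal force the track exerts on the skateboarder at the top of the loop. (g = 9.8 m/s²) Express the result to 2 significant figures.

Energy from release to top (height 2r): mgh = ½mv_top² + mg(2r)
v_top² = 2g(h − 2r) = 2(9.8)(38 − 19.00) = 372.40 m²/s²
At the top, both N and weight point toward the centre: N + mg = mv_top²/r
N = m(v_top²/r − g) = 47(372.40/9.5 − 9.8) = 1382 N

N = 1400 N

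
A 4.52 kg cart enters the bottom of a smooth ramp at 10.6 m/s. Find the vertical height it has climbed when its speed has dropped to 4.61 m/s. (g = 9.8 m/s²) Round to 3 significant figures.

h = 4.65 m

Energy balance between the two points: ½mv₁² = ½mv₂² + mgh
h = (v₁² − v₂²)/(2g) = (10.6² − 4.61²)/(2 × 9.8) = 4.648 m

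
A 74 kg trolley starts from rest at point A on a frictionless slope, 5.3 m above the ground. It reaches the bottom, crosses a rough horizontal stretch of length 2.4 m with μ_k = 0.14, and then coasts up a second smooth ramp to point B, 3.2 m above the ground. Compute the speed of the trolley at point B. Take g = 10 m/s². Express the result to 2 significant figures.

v = 5.9 m/s

Energy at A: mgh₁ = (74)(10)(5.3) = 3922.0 J
Friction loss: W_f = μ_k mg d = 248.6 J
At B: ½mv² + mgh₂ = mgh₁ − W_f
½mv² = 3922.0 − 248.6 − 2368.0 = 1305.4 J
v = √(2 × 1305.4/74) = 5.940 m/s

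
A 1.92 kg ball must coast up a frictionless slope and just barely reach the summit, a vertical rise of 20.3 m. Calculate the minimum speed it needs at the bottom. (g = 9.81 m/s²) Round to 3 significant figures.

v = 20.0 m/s

At the top it is momentarily at rest, so all KE converts to PE: ½mv² = mgh
v = √(2gh) = √(2 × 9.81 × 20.3) = 19.96 m/s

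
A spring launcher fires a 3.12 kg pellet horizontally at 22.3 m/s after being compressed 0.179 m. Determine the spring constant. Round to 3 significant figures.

Spring PE at full compression equals KE at release: ½kx² = ½mv²
k = mv²/x² = (3.12)(22.3)²/(0.179)² = 48424 N/m

k = 48400 N/m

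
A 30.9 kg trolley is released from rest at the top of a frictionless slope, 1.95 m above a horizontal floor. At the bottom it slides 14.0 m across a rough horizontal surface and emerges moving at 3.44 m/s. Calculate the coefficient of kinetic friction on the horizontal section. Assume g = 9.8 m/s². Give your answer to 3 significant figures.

Energy bookkeeping (friction removes W_f = μ_k N d):
mgh = ½mv² + μ_k m g d
mgh = 590.50 J; ½mv² = 182.83 J
W_f = 590.50 − 182.83 = 407.7 J
μ_k = W_f/(mg·d) = 407.7/(302.8 × 14.0) = 0.09616

μ_k = 0.0962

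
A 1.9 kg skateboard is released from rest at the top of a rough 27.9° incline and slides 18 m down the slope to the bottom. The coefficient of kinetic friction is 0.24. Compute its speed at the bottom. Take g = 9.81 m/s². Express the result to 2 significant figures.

v = 9.5 m/s

Energy: mgh = ½mv² + W_f, with h = L sinθ and W_f = μ_k (mg cosθ) L
mgh = mgL sinθ = (1.9)(9.81)(18)sin27.9° = 156.99 J
W_f = μ_k mg cosθ · L = (0.24)(1.9)(9.81)cos27.9°·18 = 71.16 J
½mv² = 156.99 − 71.16 = 85.830 J
v = √(2 × 85.830/1.9) = 9.505 m/s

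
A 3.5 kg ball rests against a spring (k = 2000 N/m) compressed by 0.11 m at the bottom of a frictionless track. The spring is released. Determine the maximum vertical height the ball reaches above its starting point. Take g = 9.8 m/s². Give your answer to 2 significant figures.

h = 0.35 m

All spring PE becomes gravitational PE at the highest point: ½kx² = mgh
h = kx²/(2mg) = (2000)(0.11)²/(2 × 3.5 × 9.8) = 0.3528 m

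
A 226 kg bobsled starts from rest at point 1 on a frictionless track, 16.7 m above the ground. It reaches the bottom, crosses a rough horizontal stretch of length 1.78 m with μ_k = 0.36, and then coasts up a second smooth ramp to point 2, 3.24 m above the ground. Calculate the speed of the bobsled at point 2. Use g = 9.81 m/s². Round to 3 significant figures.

v = 15.9 m/s

Energy at 1: mgh₁ = (226)(9.81)(16.7) = 37025 J
Friction loss: W_f = μ_k mg d = 1421 J
At 2: ½mv² + mgh₂ = mgh₁ − W_f
½mv² = 37025 − 1421 − 7183.3 = 28421 J
v = √(2 × 28421/226) = 15.86 m/s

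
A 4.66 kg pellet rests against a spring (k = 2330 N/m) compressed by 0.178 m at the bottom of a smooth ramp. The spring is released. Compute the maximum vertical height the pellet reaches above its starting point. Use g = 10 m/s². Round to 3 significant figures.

h = 0.792 m

At maximum height the pellet is at rest, so ½kx² = mgh
h = kx²/(2mg) = (2330)(0.178)²/(2 × 4.66 × 10) = 0.7921 m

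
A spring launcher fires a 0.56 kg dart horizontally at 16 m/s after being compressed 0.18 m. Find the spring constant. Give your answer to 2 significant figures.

k = 4400 N/m

½kx² = ½mv²
k = mv²/x² = (0.56)(16)²/(0.18)² = 4425 N/m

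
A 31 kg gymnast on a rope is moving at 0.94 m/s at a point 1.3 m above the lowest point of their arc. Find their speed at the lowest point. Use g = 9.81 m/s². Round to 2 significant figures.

By conservation of mechanical energy, ½mv₀² + mgh = ½mv²
v² = v₀² + 2gh = (0.94)² + 2(9.81)(1.3) = 26.390
v = √26.390 = 5.137 m/s

v = 5.1 m/s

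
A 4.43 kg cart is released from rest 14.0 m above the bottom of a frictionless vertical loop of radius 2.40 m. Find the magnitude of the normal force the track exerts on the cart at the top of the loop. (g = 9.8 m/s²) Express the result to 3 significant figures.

Energy from release to top (height 2r): mgh = ½mv_top² + mg(2r)
v_top² = 2g(h − 2r) = 2(9.8)(14.0 − 4.800) = 180.32 m²/s²
At the top, both N and weight point toward the centre: N + mg = mv_top²/r
N = m(v_top²/r − g) = 4.43(180.32/2.40 − 9.8) = 289.4 N

N = 289 N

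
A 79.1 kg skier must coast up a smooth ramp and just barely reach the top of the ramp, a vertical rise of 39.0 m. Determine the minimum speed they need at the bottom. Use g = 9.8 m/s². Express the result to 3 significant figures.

v = 27.6 m/s

At the top they are momentarily at rest, so all KE converts to PE: ½mv² = mgh
v = √(2gh) = √(2 × 9.8 × 39.0) = 27.65 m/s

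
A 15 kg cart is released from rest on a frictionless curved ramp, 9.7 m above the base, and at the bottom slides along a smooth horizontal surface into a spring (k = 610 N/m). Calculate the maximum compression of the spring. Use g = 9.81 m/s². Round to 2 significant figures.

x = 2.2 m

Energy conservation (no friction) from release to max compression: mgh = ½kx²
x = √(2mgh/k) = √(2 × 15 × 9.81 × 9.7 / 610) = 2.163 m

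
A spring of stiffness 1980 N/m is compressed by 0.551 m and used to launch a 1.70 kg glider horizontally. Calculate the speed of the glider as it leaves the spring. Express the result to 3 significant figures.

v = 18.8 m/s

Conservation of energy: ½kx² = ½mv²
v = x√(k/m) = 0.551 × √(1980/1.70) = 18.80 m/s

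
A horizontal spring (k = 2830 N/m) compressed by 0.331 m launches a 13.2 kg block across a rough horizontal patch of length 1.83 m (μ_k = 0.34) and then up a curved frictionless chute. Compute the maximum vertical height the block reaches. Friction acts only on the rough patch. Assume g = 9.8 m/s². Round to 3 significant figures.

Spring energy: E₀ = ½kx² = ½(2830)(0.331)² = 155.03 J
Friction: W_f = μ_k mg d = (0.34)(13.2)(9.8)(1.83) = 80.49 J
Energy at base of ramp: E = 155.03 − 80.49 = 74.541 J
At max height all remaining energy is PE: mgh = E ⇒ h = E/(mg) = 74.541/(13.2 × 9.8) = 0.5762 m

h = 0.576 m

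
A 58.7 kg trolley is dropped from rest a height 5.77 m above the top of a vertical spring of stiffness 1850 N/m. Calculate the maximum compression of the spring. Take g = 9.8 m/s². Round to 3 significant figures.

x = 2.23 m

Let x be the compression. The total drop is H + x, and the trolley is instantaneously at rest at max compression, so energy conservation gives:
mg(H + x) = ½kx²
½(1850)x² − (58.7)(9.8)x − (58.7)(9.8)(5.77) = 0
925.0x² − 575.3x − 3319 = 0
x = [575.3 + √(330924 + 1.2281e+07)]/(2 × 925.0) = 2.231 m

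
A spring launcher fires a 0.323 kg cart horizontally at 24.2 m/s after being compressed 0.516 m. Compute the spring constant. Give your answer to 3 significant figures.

k = 710 N/m

Energy stored in the spring equals the launch KE: ½kx² = ½mv²
k = mv²/x² = (0.323)(24.2)²/(0.516)² = 710.5 N/m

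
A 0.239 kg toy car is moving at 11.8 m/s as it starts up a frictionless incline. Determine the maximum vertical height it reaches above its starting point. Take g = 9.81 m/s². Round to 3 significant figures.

h = 7.10 m

By energy conservation, ½mv² = mgh
h = v²/(2g) = 11.8²/(2 × 9.81) = 7.097 m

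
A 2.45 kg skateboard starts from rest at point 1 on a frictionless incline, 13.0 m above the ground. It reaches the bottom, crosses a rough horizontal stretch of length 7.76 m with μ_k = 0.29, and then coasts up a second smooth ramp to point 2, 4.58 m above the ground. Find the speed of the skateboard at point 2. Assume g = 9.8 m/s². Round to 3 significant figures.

v = 11.0 m/s

Energy at 1: mgh₁ = (2.45)(9.8)(13.0) = 312.13 J
Friction loss: W_f = μ_k mg d = 54.03 J
At 2: ½mv² + mgh₂ = mgh₁ − W_f
½mv² = 312.13 − 54.03 − 109.97 = 148.13 J
v = √(2 × 148.13/2.45) = 11.00 m/s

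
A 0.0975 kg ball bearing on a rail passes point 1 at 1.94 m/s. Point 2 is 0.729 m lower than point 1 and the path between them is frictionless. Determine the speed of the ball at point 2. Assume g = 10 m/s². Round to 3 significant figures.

By conservation of mechanical energy, ½mv₀² + mgh = ½mv²
The mass cancels from both sides.
v² = v₀² + 2gh = (1.94)² + 2(10)(0.729) = 18.344
v = √18.344 = 4.283 m/s

v = 4.28 m/s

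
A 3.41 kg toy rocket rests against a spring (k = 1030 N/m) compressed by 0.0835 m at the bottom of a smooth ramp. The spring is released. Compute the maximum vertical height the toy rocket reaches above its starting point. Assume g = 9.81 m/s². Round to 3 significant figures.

All spring PE becomes gravitational PE at the highest point: ½kx² = mgh
h = kx²/(2mg) = (1030)(0.0835)²/(2 × 3.41 × 9.81) = 0.1073 m

h = 0.107 m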